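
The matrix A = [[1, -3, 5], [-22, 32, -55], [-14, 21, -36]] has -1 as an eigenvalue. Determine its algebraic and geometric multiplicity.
The characteristic polynomial is (x + 1)^3, so the factor x + 1 appears with exponent 3: the algebraic multiplicity is 3.

rank(A + I) = 1, so the eigenspace has dimension 3 - 1 = 2: the geometric multiplicity is 2.

Since 2 < 3, A is not diagonalizable.

algebraic multiplicity 3, geometric multiplicity 2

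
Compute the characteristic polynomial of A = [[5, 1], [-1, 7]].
χ_A(x) = (x - 6)^2

xI - A = [[x - 5, -1], [1, x - 7]].

Expanding det(xI - A) along the first row:
det(xI - A) = + (x - 5)·det([[x - 7]]) - (-1)·det([[1]]).

Evaluating gives χ_A(x) = x^2 - 12x + 36 = (x - 6)^2.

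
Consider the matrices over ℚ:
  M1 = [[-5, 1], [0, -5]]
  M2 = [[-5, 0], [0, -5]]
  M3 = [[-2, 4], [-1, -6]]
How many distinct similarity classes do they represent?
3 classes: {M1}, {M2}, {M3}

Characteristic polynomials: χ_{M1} = (x + 5)^2, χ_{M2} = (x + 5)^2, χ_{M3} = (x + 4)^2.

{M1}: invariant factors (x + 5)^2.

{M2}: invariant factors x + 5, x + 5.

{M3}: invariant factors (x + 4)^2.

Matrices are similar if and only if their invariant-factor lists agree; the partition into similarity classes is {M1}, {M2}, {M3}.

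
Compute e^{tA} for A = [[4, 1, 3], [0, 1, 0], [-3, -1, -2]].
e^{tA} = [[(3*t + 1)*e^{t}, t*e^{t}, 3*t*e^{t}], [0, e^{t}, 0], [-3*t*e^{t}, -t*e^{t}, (1 - 3*t)*e^{t}]]

A has Jordan form J = [[1, 1, 0], [0, 1, 0], [0, 0, 1]] with A = PJP^{-1}, so e^{tA} = P e^{tJ} P^{-1}.

For a Jordan block J_k(λ), e^{tJ_k(λ)} = e^{λt} · (I + tN + t^2 N^2/2! + ... + t^{k-1} N^{k-1}/(k-1)!) where N is the nilpotent superdiagonal part.

Assembling the blocks and conjugating back gives the entries of e^{tA} as shown above.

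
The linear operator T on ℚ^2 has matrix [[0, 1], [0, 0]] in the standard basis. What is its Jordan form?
J = [[0, 1], [0, 0]]

The characteristic polynomial is det(xI - A) = x^2, so the eigenvalues are 0 (algebraic multiplicity 2).

For λ = 0: rank(A) = 1, rank(A^2) = 0. The eigenspace has dimension 2 - 1 = 1, so there is 1 Jordan block; the rank sequence gives block sizes [2].

Assembling the blocks gives the Jordan form J above.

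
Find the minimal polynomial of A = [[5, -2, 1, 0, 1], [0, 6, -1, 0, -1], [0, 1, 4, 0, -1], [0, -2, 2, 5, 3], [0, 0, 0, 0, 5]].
m_A(x) = (x - 5)^3

The characteristic polynomial factors as (x - 5)^5. The minimal polynomial is ∏(x - λ)^{k_λ} where k_λ is the size of the largest Jordan block at λ.

For λ = 5: rank(A - 5I) = 3, and the largest Jordan block has size 3 (the smallest k with rank((A - 5I)^k) = rank((A - 5I)^(k+1))).

So m_A(x) = (x - 5)^3.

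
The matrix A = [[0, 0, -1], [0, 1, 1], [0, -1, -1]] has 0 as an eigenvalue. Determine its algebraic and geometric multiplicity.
algebraic multiplicity 3, geometric multiplicity 1

The characteristic polynomial is x^3, so the factor x appears with exponent 3: the algebraic multiplicity is 3.

rank(A) = 2, so the eigenspace has dimension 3 - 2 = 1: the geometric multiplicity is 1.

Since 1 < 3, A is not diagonalizable.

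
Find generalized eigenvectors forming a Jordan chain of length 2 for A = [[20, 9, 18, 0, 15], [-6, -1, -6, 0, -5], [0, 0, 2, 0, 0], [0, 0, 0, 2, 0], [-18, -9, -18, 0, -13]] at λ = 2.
We seek v_1 ∈ ker((A - 2I)^2) \ ker(A - 2I), then set v_{i+1} = (A - 2I) v_i.

One such chain is v_1 = [[-5, 2, 0, 0, 5]]^T, v_2 = [[3, -1, 0, 0, -3]]^T. Check: (A - 2I) v_2 = [[0, 0, 0, 0, 0]]^T = 0.

v_1 = [[-5, 2, 0, 0, 5]]^T, v_2 = [[3, -1, 0, 0, -3]]^T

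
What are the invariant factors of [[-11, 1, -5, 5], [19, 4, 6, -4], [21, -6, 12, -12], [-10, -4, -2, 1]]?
The Jordan structure of A has elementary divisors x^2, (x - 3)^2. Arranging the block sizes at each eigenvalue in decreasing order and taking row products gives the invariant factors.

Invariant factors (smallest first, each dividing the next): x^2(x - 3)^2.

Check: the last factor x^2(x - 3)^2 is the minimal polynomial, and the product x^2(x - 3)^2 is the characteristic polynomial.

x^2(x - 3)^2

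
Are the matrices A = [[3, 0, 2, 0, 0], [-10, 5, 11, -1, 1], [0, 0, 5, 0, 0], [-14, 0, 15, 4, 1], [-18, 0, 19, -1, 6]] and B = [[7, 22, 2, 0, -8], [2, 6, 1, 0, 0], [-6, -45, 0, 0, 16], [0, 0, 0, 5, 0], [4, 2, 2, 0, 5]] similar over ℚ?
Two matrices over a field are similar if and only if they have the same invariant factors.

Both A and B have characteristic polynomial (x - 5)^4(x - 3) and minimal polynomial (x - 5)^2(x - 3). Computing further, both have invariant factors x - 5, x - 5, (x - 5)^2(x - 3). Hence A and B are similar.

Yes.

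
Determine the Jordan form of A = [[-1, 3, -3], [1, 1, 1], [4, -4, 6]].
The characteristic polynomial is det(xI - A) = (x - 2)^3, so the eigenvalues are 2 (algebraic multiplicity 3).

For λ = 2: rank(A - 2I) = 1, rank((A - 2I)^2) = 0. The eigenspace has dimension 3 - 1 = 2, so there are 2 Jordan blocks; the rank sequence gives block sizes [2, 1].

Assembling the blocks gives the Jordan form J above.

J = [[2, 1, 0], [0, 2, 0], [0, 0, 2]]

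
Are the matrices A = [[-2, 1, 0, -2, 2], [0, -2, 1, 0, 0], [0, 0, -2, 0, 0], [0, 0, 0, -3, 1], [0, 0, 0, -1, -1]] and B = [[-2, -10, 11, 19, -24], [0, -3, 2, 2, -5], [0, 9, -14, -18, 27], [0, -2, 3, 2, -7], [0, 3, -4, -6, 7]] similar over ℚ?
Yes.

Two matrices over a field are similar if and only if they have the same invariant factors.

Both A and B have characteristic polynomial (x + 2)^5 and minimal polynomial (x + 2)^3. Computing further, both have invariant factors (x + 2)^2, (x + 2)^3. Hence A and B are similar.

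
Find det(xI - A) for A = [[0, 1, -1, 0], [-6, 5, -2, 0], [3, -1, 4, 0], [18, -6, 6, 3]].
xI - A = [[x, -1, 1, 0], [6, x - 5, 2, 0], [-3, 1, x - 4, 0], [-18, 6, -6, x - 3]].

Expanding det(xI - A) along the first row:
det(xI - A) = + (x)·det([[x - 5, 2, 0], [1, x - 4, 0], [6, -6, x - 3]]) - (-1)·det([[6, 2, 0], [-3, x - 4, 0], [-18, -6, x - 3]]) + (1)·det([[6, x - 5, 0], [-3, 1, 0], [-18, 6, x - 3]]) - (0)·det([[6, x - 5, 2], [-3, 1, x - 4], [-18, 6, -6]]).

Evaluating gives χ_A(x) = x^4 - 12x^3 + 54x^2 - 108x + 81 = (x - 3)^4.

χ_A(x) = (x - 3)^4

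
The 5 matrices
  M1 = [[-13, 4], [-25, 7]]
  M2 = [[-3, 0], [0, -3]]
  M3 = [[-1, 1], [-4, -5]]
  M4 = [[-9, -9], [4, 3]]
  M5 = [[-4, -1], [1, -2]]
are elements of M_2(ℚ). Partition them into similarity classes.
2 classes: {M1, M3, M4, M5}, {M2}

Characteristic polynomials: χ_{M1} = (x + 3)^2, χ_{M2} = (x + 3)^2, χ_{M3} = (x + 3)^2, χ_{M4} = (x + 3)^2, χ_{M5} = (x + 3)^2.

{M1, M3, M4, M5}: invariant factors (x + 3)^2.

{M2}: invariant factors x + 3, x + 3.

Matrices are similar if and only if their invariant-factor lists agree; the partition into similarity classes is {M1, M3, M4, M5}, {M2}.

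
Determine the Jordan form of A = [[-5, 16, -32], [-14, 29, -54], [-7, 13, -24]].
The characteristic polynomial is det(xI - A) = (x - 3)(x - 2)(x + 5), so the eigenvalues are -5 (algebraic multiplicity 1), 2 (algebraic multiplicity 1), 3 (algebraic multiplicity 1).

For λ = -5: algebraic multiplicity 1 gives one 1×1 block.

For λ = 2: algebraic multiplicity 1 gives one 1×1 block.

For λ = 3: algebraic multiplicity 1 gives one 1×1 block.

Assembling the blocks gives the Jordan form J above.

J = [[-5, 0, 0], [0, 2, 0], [0, 0, 3]]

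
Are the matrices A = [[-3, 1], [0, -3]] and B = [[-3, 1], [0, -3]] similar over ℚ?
Two matrices over a field are similar if and only if they have the same invariant factors.

Both A and B have characteristic polynomial (x + 3)^2 and minimal polynomial (x + 3)^2. Computing further, both have invariant factors (x + 3)^2. Hence A and B are similar.

Yes.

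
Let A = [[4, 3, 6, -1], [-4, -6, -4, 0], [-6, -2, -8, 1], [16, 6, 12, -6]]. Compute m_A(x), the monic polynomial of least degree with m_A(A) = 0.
m_A(x) = (x + 4)^2

The characteristic polynomial factors as (x + 4)^4. The minimal polynomial is ∏(x - λ)^{k_λ} where k_λ is the size of the largest Jordan block at λ.

For λ = -4: rank(A + 4I) = 2, and the largest Jordan block has size 2 (the smallest k with rank((A + 4I)^k) = rank((A + 4I)^(k+1))).

So m_A(x) = (x + 4)^2.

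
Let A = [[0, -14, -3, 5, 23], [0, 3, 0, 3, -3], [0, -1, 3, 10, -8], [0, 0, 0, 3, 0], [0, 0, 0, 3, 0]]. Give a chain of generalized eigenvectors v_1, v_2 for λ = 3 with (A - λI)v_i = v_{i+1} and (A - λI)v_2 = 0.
v_1 = [[3, 3, 2, 2, 2]]^T, v_2 = [[-1, 0, 1, 0, 0]]^T

We seek v_1 ∈ ker((A - 3I)^2) \ ker(A - 3I), then set v_{i+1} = (A - 3I) v_i.

One such chain is v_1 = [[3, 3, 2, 2, 2]]^T, v_2 = [[-1, 0, 1, 0, 0]]^T. Check: (A - 3I) v_2 = [[0, 0, 0, 0, 0]]^T = 0.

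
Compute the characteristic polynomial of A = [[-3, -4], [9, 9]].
χ_A(x) = (x - 3)^2

xI - A = [[x + 3, 4], [-9, x - 9]].

Expanding det(xI - A) along the first row:
det(xI - A) = + (x + 3)·det([[x - 9]]) - (4)·det([[-9]]).

Evaluating gives χ_A(x) = x^2 - 6x + 9 = (x - 3)^2.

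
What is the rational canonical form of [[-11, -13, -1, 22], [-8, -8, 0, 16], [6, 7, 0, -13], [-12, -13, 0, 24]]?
R = [[0, 0, 0, 8], [1, 0, 0, -4], [0, 1, 0, -6], [0, 0, 1, 5]]

The invariant factors of A (the non-unit diagonal entries of the Smith normal form of xI - A over ℚ[x]) are (x - 2)^3(x + 1), each dividing the next. The characteristic polynomial is their product, (x - 2)^3(x + 1).

The rational canonical form is the block-diagonal matrix of companion matrices C(f_i):
R = [[0, 0, 0, 8], [1, 0, 0, -4], [0, 1, 0, -6], [0, 0, 1, 5]].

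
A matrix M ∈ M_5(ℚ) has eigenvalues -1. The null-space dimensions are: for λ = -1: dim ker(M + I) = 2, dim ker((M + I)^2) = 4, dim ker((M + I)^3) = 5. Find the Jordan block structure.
Jordan blocks: (-1, 3), (-1, 2)

λ = -1: successive nullity increments [2, 2, 1] count blocks of size ≥ k; block sizes are [3, 2].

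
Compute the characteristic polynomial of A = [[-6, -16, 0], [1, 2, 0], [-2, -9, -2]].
xI - A = [[x + 6, 16, 0], [-1, x - 2, 0], [2, 9, x + 2]].

Expanding det(xI - A) along the first row:
det(xI - A) = + (x + 6)·det([[x - 2, 0], [9, x + 2]]) - (16)·det([[-1, 0], [2, x + 2]]) + (0)·det([[-1, x - 2], [2, 9]]).

Evaluating gives χ_A(x) = x^3 + 6x^2 + 12x + 8 = (x + 2)^3.

χ_A(x) = (x + 2)^3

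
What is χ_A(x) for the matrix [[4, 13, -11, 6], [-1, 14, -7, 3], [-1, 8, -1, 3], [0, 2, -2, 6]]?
xI - A = [[x - 4, -13, 11, -6], [1, x - 14, 7, -3], [1, -8, x + 1, -3], [0, -2, 2, x - 6]].

Expanding det(xI - A) along the first row:
det(xI - A) = + (x - 4)·det([[x - 14, 7, -3], [-8, x + 1, -3], [-2, 2, x - 6]]) - (-13)·det([[1, 7, -3], [1, x + 1, -3], [0, 2, x - 6]]) + (11)·det([[1, x - 14, -3], [1, -8, -3], [0, -2, x - 6]]) - (-6)·det([[1, x - 14, 7], [1, -8, x + 1], [0, -2, 2]]).

Evaluating gives χ_A(x) = x^4 - 23x^3 + 198x^2 - 756x + 1080 = (x - 6)^3(x - 5).

χ_A(x) = (x - 6)^3(x - 5)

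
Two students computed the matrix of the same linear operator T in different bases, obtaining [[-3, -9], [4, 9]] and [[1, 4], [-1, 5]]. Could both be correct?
Two matrices over a field are similar if and only if they have the same invariant factors.

Both A and B have characteristic polynomial (x - 3)^2 and minimal polynomial (x - 3)^2. Computing further, both have invariant factors (x - 3)^2. Hence A and B are similar.

Yes.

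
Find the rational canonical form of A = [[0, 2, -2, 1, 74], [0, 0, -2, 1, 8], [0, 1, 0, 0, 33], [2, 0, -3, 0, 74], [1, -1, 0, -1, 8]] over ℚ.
R = [[0, 0, 0, 0, 0], [1, 0, 0, 0, -16], [0, 1, 0, 0, -32], [0, 0, 1, 0, -8], [0, 0, 0, 1, 8]]

The invariant factors of A (the non-unit diagonal entries of the Smith normal form of xI - A over ℚ[x]) are x(x^2 - 4x - 4)^2, each dividing the next. The characteristic polynomial is their product, x(x^2 - 4x - 4)^2.

The rational canonical form is the block-diagonal matrix of companion matrices C(f_i):
R = [[0, 0, 0, 0, 0], [1, 0, 0, 0, -16], [0, 1, 0, 0, -32], [0, 0, 1, 0, -8], [0, 0, 0, 1, 8]].

Note the characteristic polynomial does not split into linear factors over ℚ, so A has no Jordan form over ℚ; the rational canonical form exists over any field.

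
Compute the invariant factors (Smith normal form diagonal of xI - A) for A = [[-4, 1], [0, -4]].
The Jordan structure of A has elementary divisors (x + 4)^2. Arranging the block sizes at each eigenvalue in decreasing order and taking row products gives the invariant factors.

Invariant factors (smallest first, each dividing the next): (x + 4)^2.

Check: the last factor (x + 4)^2 is the minimal polynomial, and the product (x + 4)^2 is the characteristic polynomial.

(x + 4)^2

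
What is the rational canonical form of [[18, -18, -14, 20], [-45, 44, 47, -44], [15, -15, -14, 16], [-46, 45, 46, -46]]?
The invariant factors of A (the non-unit diagonal entries of the Smith normal form of xI - A over ℚ[x]) are (x - 4)(x - 1)^2(x + 4), each dividing the next. The characteristic polynomial is their product, (x - 4)(x - 1)^2(x + 4).

The rational canonical form is the block-diagonal matrix of companion matrices C(f_i):
R = [[0, 0, 0, 16], [1, 0, 0, -32], [0, 1, 0, 15], [0, 0, 1, 2]].

R = [[0, 0, 0, 16], [1, 0, 0, -32], [0, 1, 0, 15], [0, 0, 1, 2]]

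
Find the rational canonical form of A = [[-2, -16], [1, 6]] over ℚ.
R = [[0, -4], [1, 4]]

The invariant factors of A (the non-unit diagonal entries of the Smith normal form of xI - A over ℚ[x]) are (x - 2)^2, each dividing the next. The characteristic polynomial is their product, (x - 2)^2.

The rational canonical form is the block-diagonal matrix of companion matrices C(f_i):
R = [[0, -4], [1, 4]].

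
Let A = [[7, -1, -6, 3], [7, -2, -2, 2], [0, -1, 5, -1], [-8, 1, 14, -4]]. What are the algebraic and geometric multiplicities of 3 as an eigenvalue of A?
algebraic multiplicity 1, geometric multiplicity 1

The characteristic polynomial is (x - 3)(x - 1)^3, so the factor x - 3 appears with exponent 1: the algebraic multiplicity is 1.

rank(A - 3I) = 3, so the eigenspace has dimension 4 - 3 = 1: the geometric multiplicity is 1.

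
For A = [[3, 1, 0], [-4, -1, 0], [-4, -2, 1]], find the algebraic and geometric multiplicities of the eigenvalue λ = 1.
The characteristic polynomial is (x - 1)^3, so the factor x - 1 appears with exponent 3: the algebraic multiplicity is 3.

rank(A - I) = 1, so the eigenspace has dimension 3 - 1 = 2: the geometric multiplicity is 2.

Since 2 < 3, A is not diagonalizable.

algebraic multiplicity 3, geometric multiplicity 2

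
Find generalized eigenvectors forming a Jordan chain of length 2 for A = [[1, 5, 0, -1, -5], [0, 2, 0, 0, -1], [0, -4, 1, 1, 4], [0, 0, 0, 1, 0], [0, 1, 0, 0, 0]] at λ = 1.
We seek v_1 ∈ ker((A - I)^2) \ ker(A - I), then set v_{i+1} = (A - I) v_i.

One such chain is v_1 = [[2, 1, -2, 0, 0]]^T, v_2 = [[5, 1, -4, 0, 1]]^T. Check: (A - I) v_2 = [[0, 0, 0, 0, 0]]^T = 0.

v_1 = [[2, 1, -2, 0, 0]]^T, v_2 = [[5, 1, -4, 0, 1]]^T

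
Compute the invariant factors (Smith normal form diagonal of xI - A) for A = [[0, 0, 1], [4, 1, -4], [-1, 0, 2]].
The Jordan structure of A has elementary divisors (x - 1)^2, (x - 1). Arranging the block sizes at each eigenvalue in decreasing order and taking row products gives the invariant factors.

Invariant factors (smallest first, each dividing the next): x - 1, (x - 1)^2.

Check: the last factor (x - 1)^2 is the minimal polynomial, and the product (x - 1)^3 is the characteristic polynomial.

x - 1, (x - 1)^2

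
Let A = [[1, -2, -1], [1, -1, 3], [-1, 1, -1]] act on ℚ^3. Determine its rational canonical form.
R = [[0, 0, 2], [1, 0, 3], [0, 1, -1]]

The invariant factors of A (the non-unit diagonal entries of the Smith normal form of xI - A over ℚ[x]) are (x + 2)(x^2 - x - 1), each dividing the next. The characteristic polynomial is their product, (x + 2)(x^2 - x - 1).

The rational canonical form is the block-diagonal matrix of companion matrices C(f_i):
R = [[0, 0, 2], [1, 0, 3], [0, 1, -1]].

Note the characteristic polynomial does not split into linear factors over ℚ, so A has no Jordan form over ℚ; the rational canonical form exists over any field.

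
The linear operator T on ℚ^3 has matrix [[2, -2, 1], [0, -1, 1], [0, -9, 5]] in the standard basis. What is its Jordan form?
The characteristic polynomial is det(xI - A) = (x - 2)^3, so the eigenvalues are 2 (algebraic multiplicity 3).

For λ = 2: rank(A - 2I) = 2, rank((A - 2I)^2) = 1, rank((A - 2I)^3) = 0. The eigenspace has dimension 3 - 2 = 1, so there is 1 Jordan block; the rank sequence gives block sizes [3].

Assembling the blocks gives the Jordan form J above.

J = [[2, 1, 0], [0, 2, 1], [0, 0, 2]]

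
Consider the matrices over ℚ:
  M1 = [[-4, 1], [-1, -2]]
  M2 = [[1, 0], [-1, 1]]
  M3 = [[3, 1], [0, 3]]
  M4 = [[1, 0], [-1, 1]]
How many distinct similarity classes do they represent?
3 classes: {M1}, {M2, M4}, {M3}

Characteristic polynomials: χ_{M1} = (x + 3)^2, χ_{M2} = (x - 1)^2, χ_{M3} = (x - 3)^2, χ_{M4} = (x - 1)^2.

{M1}: invariant factors (x + 3)^2.

{M2, M4}: invariant factors (x - 1)^2.

{M3}: invariant factors (x - 3)^2.

Matrices are similar if and only if their invariant-factor lists agree; the partition into similarity classes is {M1}, {M2, M4}, {M3}.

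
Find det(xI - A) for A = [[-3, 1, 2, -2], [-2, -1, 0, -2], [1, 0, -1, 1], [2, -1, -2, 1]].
χ_A(x) = (x + 1)^4

xI - A = [[x + 3, -1, -2, 2], [2, x + 1, 0, 2], [-1, 0, x + 1, -1], [-2, 1, 2, x - 1]].

Expanding det(xI - A) along the first row:
det(xI - A) = + (x + 3)·det([[x + 1, 0, 2], [0, x + 1, -1], [1, 2, x - 1]]) - (-1)·det([[2, 0, 2], [-1, x + 1, -1], [-2, 2, x - 1]]) + (-2)·det([[2, x + 1, 2], [-1, 0, -1], [-2, 1, x - 1]]) - (2)·det([[2, x + 1, 0], [-1, 0, x + 1], [-2, 1, 2]]).

Evaluating gives χ_A(x) = x^4 + 4x^3 + 6x^2 + 4x + 1 = (x + 1)^4.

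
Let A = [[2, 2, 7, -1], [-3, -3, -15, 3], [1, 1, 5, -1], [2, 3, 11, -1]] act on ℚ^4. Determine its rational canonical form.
The invariant factors of A (the non-unit diagonal entries of the Smith normal form of xI - A over ℚ[x]) are x - 1, x(x - 1)^2, each dividing the next. The characteristic polynomial is their product, x(x - 1)^3.

The rational canonical form is the block-diagonal matrix of companion matrices C(f_i):
R = [[1, 0, 0, 0], [0, 0, 0, 0], [0, 1, 0, -1], [0, 0, 1, 2]].

R = [[1, 0, 0, 0], [0, 0, 0, 0], [0, 1, 0, -1], [0, 0, 1, 2]]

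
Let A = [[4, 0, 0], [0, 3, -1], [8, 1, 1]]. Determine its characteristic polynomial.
xI - A = [[x - 4, 0, 0], [0, x - 3, 1], [-8, -1, x - 1]].

Expanding det(xI - A) along the first row:
det(xI - A) = + (x - 4)·det([[x - 3, 1], [-1, x - 1]]) - (0)·det([[0, 1], [-8, x - 1]]) + (0)·det([[0, x - 3], [-8, -1]]).

Evaluating gives χ_A(x) = x^3 - 8x^2 + 20x - 16 = (x - 4)(x - 2)^2.

χ_A(x) = (x - 4)(x - 2)^2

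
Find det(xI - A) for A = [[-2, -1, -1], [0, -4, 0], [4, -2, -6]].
xI - A = [[x + 2, 1, 1], [0, x + 4, 0], [-4, 2, x + 6]].

Expanding det(xI - A) along the first row:
det(xI - A) = + (x + 2)·det([[x + 4, 0], [2, x + 6]]) - (1)·det([[0, 0], [-4, x + 6]]) + (1)·det([[0, x + 4], [-4, 2]]).

Evaluating gives χ_A(x) = x^3 + 12x^2 + 48x + 64 = (x + 4)^3.

χ_A(x) = (x + 4)^3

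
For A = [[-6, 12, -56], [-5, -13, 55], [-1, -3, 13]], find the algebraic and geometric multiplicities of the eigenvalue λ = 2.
The characteristic polynomial is (x - 2)(x + 4)^2, so the factor x - 2 appears with exponent 1: the algebraic multiplicity is 1.

rank(A - 2I) = 2, so the eigenspace has dimension 3 - 2 = 1: the geometric multiplicity is 1.

algebraic multiplicity 1, geometric multiplicity 1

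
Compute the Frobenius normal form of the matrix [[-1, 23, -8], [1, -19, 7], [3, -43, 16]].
R = [[0, 0, 6], [1, 0, -1], [0, 1, -4]]

The invariant factors of A (the non-unit diagonal entries of the Smith normal form of xI - A over ℚ[x]) are (x - 1)(x + 2)(x + 3), each dividing the next. The characteristic polynomial is their product, (x - 1)(x + 2)(x + 3).

The rational canonical form is the block-diagonal matrix of companion matrices C(f_i):
R = [[0, 0, 6], [1, 0, -1], [0, 1, -4]].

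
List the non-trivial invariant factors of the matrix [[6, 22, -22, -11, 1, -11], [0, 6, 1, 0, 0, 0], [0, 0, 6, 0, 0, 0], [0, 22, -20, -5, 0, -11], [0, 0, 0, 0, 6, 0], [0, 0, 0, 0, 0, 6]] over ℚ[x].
x - 6, (x - 6)^2, (x - 6)^2(x + 5)

The Jordan structure of A has elementary divisors (x + 5), (x - 6)^2, (x - 6)^2, (x - 6). Arranging the block sizes at each eigenvalue in decreasing order and taking row products gives the invariant factors.

Invariant factors (smallest first, each dividing the next): x - 6, (x - 6)^2, (x - 6)^2(x + 5).

Check: the last factor (x - 6)^2(x + 5) is the minimal polynomial, and the product (x - 6)^5(x + 5) is the characteristic polynomial.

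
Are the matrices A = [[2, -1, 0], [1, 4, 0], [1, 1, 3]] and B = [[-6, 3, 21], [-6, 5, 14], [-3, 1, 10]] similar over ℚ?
Yes.

Two matrices over a field are similar if and only if they have the same invariant factors.

Both A and B have characteristic polynomial (x - 3)^3 and minimal polynomial (x - 3)^2. Computing further, both have invariant factors x - 3, (x - 3)^2. Hence A and B are similar.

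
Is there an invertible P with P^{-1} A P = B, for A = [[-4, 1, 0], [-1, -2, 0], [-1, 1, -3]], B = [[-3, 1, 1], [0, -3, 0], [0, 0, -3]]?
Yes.

Two matrices over a field are similar if and only if they have the same invariant factors.

Both A and B have characteristic polynomial (x + 3)^3 and minimal polynomial (x + 3)^2. Computing further, both have invariant factors x + 3, (x + 3)^2. Hence A and B are similar.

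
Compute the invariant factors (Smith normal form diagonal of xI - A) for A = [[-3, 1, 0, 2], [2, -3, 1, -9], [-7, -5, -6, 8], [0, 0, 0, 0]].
The Jordan structure of A has elementary divisors (x + 4)^3, x. Arranging the block sizes at each eigenvalue in decreasing order and taking row products gives the invariant factors.

Invariant factors (smallest first, each dividing the next): x(x + 4)^3.

Check: the last factor x(x + 4)^3 is the minimal polynomial, and the product x(x + 4)^3 is the characteristic polynomial.

x(x + 4)^3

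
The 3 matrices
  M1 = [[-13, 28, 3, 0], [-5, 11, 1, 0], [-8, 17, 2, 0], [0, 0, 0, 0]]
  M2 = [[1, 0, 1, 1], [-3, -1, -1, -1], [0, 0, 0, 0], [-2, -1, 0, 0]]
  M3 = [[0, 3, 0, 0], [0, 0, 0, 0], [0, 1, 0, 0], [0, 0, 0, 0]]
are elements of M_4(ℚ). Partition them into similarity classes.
2 classes: {M1, M2}, {M3}

Characteristic polynomials: χ_{M1} = x^4, χ_{M2} = x^4, χ_{M3} = x^4.

{M1, M2}: invariant factors x, x^3.

{M3}: invariant factors x, x, x^2.

Matrices are similar if and only if their invariant-factor lists agree; the partition into similarity classes is {M1, M2}, {M3}.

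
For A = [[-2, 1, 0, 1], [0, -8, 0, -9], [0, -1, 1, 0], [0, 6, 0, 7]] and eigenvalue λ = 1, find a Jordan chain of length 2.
v_1 = [[0, -1, 0, 1]]^T, v_2 = [[0, 0, 1, 0]]^T

We seek v_1 ∈ ker((A - I)^2) \ ker(A - I), then set v_{i+1} = (A - I) v_i.

One such chain is v_1 = [[0, -1, 0, 1]]^T, v_2 = [[0, 0, 1, 0]]^T. Check: (A - I) v_2 = [[0, 0, 0, 0]]^T = 0.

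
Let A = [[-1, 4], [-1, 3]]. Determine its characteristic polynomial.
χ_A(x) = (x - 1)^2

xI - A = [[x + 1, -4], [1, x - 3]].

Expanding det(xI - A) along the first row:
det(xI - A) = + (x + 1)·det([[x - 3]]) - (-4)·det([[1]]).

Evaluating gives χ_A(x) = x^2 - 2x + 1 = (x - 1)^2.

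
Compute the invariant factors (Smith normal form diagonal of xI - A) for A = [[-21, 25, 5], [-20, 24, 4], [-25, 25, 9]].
x - 4, (x - 4)^2

The Jordan structure of A has elementary divisors (x - 4)^2, (x - 4). Arranging the block sizes at each eigenvalue in decreasing order and taking row products gives the invariant factors.

Invariant factors (smallest first, each dividing the next): x - 4, (x - 4)^2.

Check: the last factor (x - 4)^2 is the minimal polynomial, and the product (x - 4)^3 is the characteristic polynomial.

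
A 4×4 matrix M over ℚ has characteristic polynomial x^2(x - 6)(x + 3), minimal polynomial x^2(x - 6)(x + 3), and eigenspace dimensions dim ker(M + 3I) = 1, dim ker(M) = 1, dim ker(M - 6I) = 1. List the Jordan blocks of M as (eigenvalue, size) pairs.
Jordan blocks: (-3, 1), (0, 2), (6, 1)

λ = -3: algebraic multiplicity 1 (exponent in χ_M), largest block size 1 (exponent in m_M), 1 block (geometric multiplicity). This forces block sizes [1].
λ = 0: algebraic multiplicity 2 (exponent in χ_M), largest block size 2 (exponent in m_M), 1 block (geometric multiplicity). This forces block sizes [2].
λ = 6: algebraic multiplicity 1 (exponent in χ_M), largest block size 1 (exponent in m_M), 1 block (geometric multiplicity). This forces block sizes [1].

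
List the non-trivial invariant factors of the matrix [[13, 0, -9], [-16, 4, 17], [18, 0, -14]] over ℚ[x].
The Jordan structure of A has elementary divisors (x + 5), (x - 4)^2. Arranging the block sizes at each eigenvalue in decreasing order and taking row products gives the invariant factors.

Invariant factors (smallest first, each dividing the next): (x - 4)^2(x + 5).

Check: the last factor (x - 4)^2(x + 5) is the minimal polynomial, and the product (x - 4)^2(x + 5) is the characteristic polynomial.

(x - 4)^2(x + 5)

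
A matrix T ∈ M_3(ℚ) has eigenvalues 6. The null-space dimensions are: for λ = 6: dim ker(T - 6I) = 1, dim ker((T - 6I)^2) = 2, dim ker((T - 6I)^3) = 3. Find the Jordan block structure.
Jordan blocks: (6, 3)

λ = 6: successive nullity increments [1, 1, 1] count blocks of size ≥ k; block sizes are [3].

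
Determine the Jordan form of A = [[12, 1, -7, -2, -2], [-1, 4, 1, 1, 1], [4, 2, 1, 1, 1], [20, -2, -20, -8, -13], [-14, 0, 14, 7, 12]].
J = [[3, 1, 0, 0, 0], [0, 3, 0, 0, 0], [0, 0, 5, 1, 0], [0, 0, 0, 5, 0], [0, 0, 0, 0, 5]]

The characteristic polynomial is det(xI - A) = (x - 5)^3(x - 3)^2, so the eigenvalues are 3 (algebraic multiplicity 2), 5 (algebraic multiplicity 3).

For λ = 3: rank(A - 3I) = 4, rank((A - 3I)^2) = 3. The eigenspace has dimension 5 - 4 = 1, so there is 1 Jordan block; the rank sequence gives block sizes [2].

For λ = 5: rank(A - 5I) = 3, rank((A - 5I)^2) = 2. The eigenspace has dimension 5 - 3 = 2, so there are 2 Jordan blocks; the rank sequence gives block sizes [2, 1].

Assembling the blocks gives the Jordan form J above.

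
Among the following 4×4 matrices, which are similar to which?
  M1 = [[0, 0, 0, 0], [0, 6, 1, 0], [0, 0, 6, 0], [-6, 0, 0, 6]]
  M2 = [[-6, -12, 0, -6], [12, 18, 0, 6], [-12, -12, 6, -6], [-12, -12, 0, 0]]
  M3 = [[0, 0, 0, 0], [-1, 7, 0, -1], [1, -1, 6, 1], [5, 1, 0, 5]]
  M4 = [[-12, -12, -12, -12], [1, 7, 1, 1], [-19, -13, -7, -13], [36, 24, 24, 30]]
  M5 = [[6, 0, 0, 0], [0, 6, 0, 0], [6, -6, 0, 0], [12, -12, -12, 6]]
Characteristic polynomials: χ_{M1} = x(x - 6)^3, χ_{M2} = x(x - 6)^3, χ_{M3} = x(x - 6)^3, χ_{M4} = x(x - 6)^3, χ_{M5} = x(x - 6)^3.

{M1, M3, M4}: invariant factors x - 6, x(x - 6)^2.

{M2, M5}: invariant factors x - 6, x - 6, x(x - 6).

Matrices are similar if and only if their invariant-factor lists agree; the partition into similarity classes is {M1, M3, M4}, {M2, M5}.

2 classes: {M1, M3, M4}, {M2, M5}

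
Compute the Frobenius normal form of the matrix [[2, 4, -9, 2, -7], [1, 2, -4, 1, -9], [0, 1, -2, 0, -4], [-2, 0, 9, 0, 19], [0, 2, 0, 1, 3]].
The invariant factors of A (the non-unit diagonal entries of the Smith normal form of xI - A over ℚ[x]) are (x - 3)(x - 2)(x^3 - x - 1), each dividing the next. The characteristic polynomial is their product, (x - 3)(x - 2)(x^3 - x - 1).

The rational canonical form is the block-diagonal matrix of companion matrices C(f_i):
R = [[0, 0, 0, 0, 6], [1, 0, 0, 0, 1], [0, 1, 0, 0, -4], [0, 0, 1, 0, -5], [0, 0, 0, 1, 5]].

Note the characteristic polynomial does not split into linear factors over ℚ, so A has no Jordan form over ℚ; the rational canonical form exists over any field.

R = [[0, 0, 0, 0, 6], [1, 0, 0, 0, 1], [0, 1, 0, 0, -4], [0, 0, 1, 0, -5], [0, 0, 0, 1, 5]]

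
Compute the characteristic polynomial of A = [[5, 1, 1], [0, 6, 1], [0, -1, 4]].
χ_A(x) = (x - 5)^3

xI - A = [[x - 5, -1, -1], [0, x - 6, -1], [0, 1, x - 4]].

Expanding det(xI - A) along the first row:
det(xI - A) = + (x - 5)·det([[x - 6, -1], [1, x - 4]]) - (-1)·det([[0, -1], [0, x - 4]]) + (-1)·det([[0, x - 6], [0, 1]]).

Evaluating gives χ_A(x) = x^3 - 15x^2 + 75x - 125 = (x - 5)^3.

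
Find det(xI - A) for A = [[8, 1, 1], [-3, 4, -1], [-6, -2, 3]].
χ_A(x) = (x - 5)^3

xI - A = [[x - 8, -1, -1], [3, x - 4, 1], [6, 2, x - 3]].

Expanding det(xI - A) along the first row:
det(xI - A) = + (x - 8)·det([[x - 4, 1], [2, x - 3]]) - (-1)·det([[3, 1], [6, x - 3]]) + (-1)·det([[3, x - 4], [6, 2]]).

Evaluating gives χ_A(x) = x^3 - 15x^2 + 75x - 125 = (x - 5)^3.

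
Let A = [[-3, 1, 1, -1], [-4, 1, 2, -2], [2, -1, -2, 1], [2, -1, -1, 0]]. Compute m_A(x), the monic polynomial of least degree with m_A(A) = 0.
The characteristic polynomial factors as (x + 1)^4. The minimal polynomial is ∏(x - λ)^{k_λ} where k_λ is the size of the largest Jordan block at λ.

For λ = -1: rank(A + I) = 1, and the largest Jordan block has size 2 (the smallest k with rank((A + I)^k) = rank((A + I)^(k+1))).

So m_A(x) = (x + 1)^2.

m_A(x) = (x + 1)^2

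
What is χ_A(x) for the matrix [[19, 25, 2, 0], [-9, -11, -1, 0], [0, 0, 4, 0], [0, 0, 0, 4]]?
xI - A = [[x - 19, -25, -2, 0], [9, x + 11, 1, 0], [0, 0, x - 4, 0], [0, 0, 0, x - 4]].

Expanding det(xI - A) along the first row:
det(xI - A) = + (x - 19)·det([[x + 11, 1, 0], [0, x - 4, 0], [0, 0, x - 4]]) - (-25)·det([[9, 1, 0], [0, x - 4, 0], [0, 0, x - 4]]) + (-2)·det([[9, x + 11, 0], [0, 0, 0], [0, 0, x - 4]]) - (0)·det([[9, x + 11, 1], [0, 0, x - 4], [0, 0, 0]]).

Evaluating gives χ_A(x) = x^4 - 16x^3 + 96x^2 - 256x + 256 = (x - 4)^4.

χ_A(x) = (x - 4)^4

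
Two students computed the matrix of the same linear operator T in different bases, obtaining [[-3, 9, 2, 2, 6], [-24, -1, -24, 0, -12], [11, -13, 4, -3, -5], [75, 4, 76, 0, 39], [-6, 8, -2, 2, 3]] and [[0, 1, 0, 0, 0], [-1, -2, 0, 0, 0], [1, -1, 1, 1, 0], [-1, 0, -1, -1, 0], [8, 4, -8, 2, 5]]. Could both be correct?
Yes.

Two matrices over a field are similar if and only if they have the same invariant factors.

Both A and B have characteristic polynomial x^2(x - 5)(x + 1)^2 and minimal polynomial x^2(x - 5)(x + 1)^2. Computing further, both have invariant factors x^2(x - 5)(x + 1)^2. Hence A and B are similar.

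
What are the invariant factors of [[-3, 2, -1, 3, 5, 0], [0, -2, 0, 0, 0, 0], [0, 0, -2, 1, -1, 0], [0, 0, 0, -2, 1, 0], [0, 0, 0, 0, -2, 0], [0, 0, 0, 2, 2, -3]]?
(x + 2)(x + 3), (x + 2)^3(x + 3)

The Jordan structure of A has elementary divisors (x + 3), (x + 3), (x + 2)^3, (x + 2). Arranging the block sizes at each eigenvalue in decreasing order and taking row products gives the invariant factors.

Invariant factors (smallest first, each dividing the next): (x + 2)(x + 3), (x + 2)^3(x + 3).

Check: the last factor (x + 2)^3(x + 3) is the minimal polynomial, and the product (x + 2)^4(x + 3)^2 is the characteristic polynomial.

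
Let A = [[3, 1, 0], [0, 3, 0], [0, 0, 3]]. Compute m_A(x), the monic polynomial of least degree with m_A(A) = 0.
The characteristic polynomial factors as (x - 3)^3. The minimal polynomial is ∏(x - λ)^{k_λ} where k_λ is the size of the largest Jordan block at λ.

For λ = 3: rank(A - 3I) = 1, and the largest Jordan block has size 2 (the smallest k with rank((A - 3I)^k) = rank((A - 3I)^(k+1))).

So m_A(x) = (x - 3)^2.

m_A(x) = (x - 3)^2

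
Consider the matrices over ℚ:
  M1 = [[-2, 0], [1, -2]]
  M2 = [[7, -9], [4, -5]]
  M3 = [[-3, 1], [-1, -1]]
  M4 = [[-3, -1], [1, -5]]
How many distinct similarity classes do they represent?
Characteristic polynomials: χ_{M1} = (x + 2)^2, χ_{M2} = (x - 1)^2, χ_{M3} = (x + 2)^2, χ_{M4} = (x + 4)^2.

{M1, M3}: invariant factors (x + 2)^2.

{M2}: invariant factors (x - 1)^2.

{M4}: invariant factors (x + 4)^2.

Matrices are similar if and only if their invariant-factor lists agree; the partition into similarity classes is {M1, M3}, {M2}, {M4}.

3 classes: {M1, M3}, {M2}, {M4}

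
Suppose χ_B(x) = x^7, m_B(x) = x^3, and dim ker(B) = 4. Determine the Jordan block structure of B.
λ = 0: algebraic multiplicity 7 (exponent in χ_B), largest block size 3 (exponent in m_B), 4 blocks (geometric multiplicity). These force block sizes [3, 2, 1, 1].

Jordan blocks: (0, 3), (0, 2), (0, 1), (0, 1)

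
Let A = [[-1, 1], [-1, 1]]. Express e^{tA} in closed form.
A has Jordan form J = [[0, 1], [0, 0]] with A = PJP^{-1}, so e^{tA} = P e^{tJ} P^{-1}.

For a Jordan block J_k(λ), e^{tJ_k(λ)} = e^{λt} · (I + tN + t^2 N^2/2! + ... + t^{k-1} N^{k-1}/(k-1)!) where N is the nilpotent superdiagonal part.

Assembling the blocks and conjugating back gives the entries of e^{tA} as shown above.

e^{tA} = [[1 - t, t], [-t, t + 1]]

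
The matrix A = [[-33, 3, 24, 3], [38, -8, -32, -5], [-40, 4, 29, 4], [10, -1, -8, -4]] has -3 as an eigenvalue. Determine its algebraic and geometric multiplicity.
algebraic multiplicity 2, geometric multiplicity 2

The characteristic polynomial is (x + 3)^2(x + 5)^2, so the factor x + 3 appears with exponent 2: the algebraic multiplicity is 2.

rank(A + 3I) = 2, so the eigenspace has dimension 4 - 2 = 2: the geometric multiplicity is 2.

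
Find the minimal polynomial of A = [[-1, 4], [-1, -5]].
m_A(x) = (x + 3)^2

The characteristic polynomial factors as (x + 3)^2. The minimal polynomial is ∏(x - λ)^{k_λ} where k_λ is the size of the largest Jordan block at λ.

For λ = -3: rank(A + 3I) = 1, and the largest Jordan block has size 2 (the smallest k with rank((A + 3I)^k) = rank((A + 3I)^(k+1))).

So m_A(x) = (x + 3)^2.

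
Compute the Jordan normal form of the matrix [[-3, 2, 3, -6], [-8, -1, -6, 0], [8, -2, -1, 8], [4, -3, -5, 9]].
J = [[1, 1, 0, 0], [0, 1, 0, 0], [0, 0, 1, 1], [0, 0, 0, 1]]

The characteristic polynomial is det(xI - A) = (x - 1)^4, so the eigenvalues are 1 (algebraic multiplicity 4).

For λ = 1: rank(A - I) = 2, rank((A - I)^2) = 0. The eigenspace has dimension 4 - 2 = 2, so there are 2 Jordan blocks; the rank sequence gives block sizes [2, 2].

Assembling the blocks gives the Jordan form J above.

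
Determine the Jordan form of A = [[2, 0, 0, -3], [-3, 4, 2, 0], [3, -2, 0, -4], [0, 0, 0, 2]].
The characteristic polynomial is det(xI - A) = (x - 2)^4, so the eigenvalues are 2 (algebraic multiplicity 4).

For λ = 2: rank(A - 2I) = 2, rank((A - 2I)^2) = 1, rank((A - 2I)^3) = 0. The eigenspace has dimension 4 - 2 = 2, so there are 2 Jordan blocks; the rank sequence gives block sizes [3, 1].

Assembling the blocks gives the Jordan form J above.

J = [[2, 1, 0, 0], [0, 2, 1, 0], [0, 0, 2, 0], [0, 0, 0, 2]]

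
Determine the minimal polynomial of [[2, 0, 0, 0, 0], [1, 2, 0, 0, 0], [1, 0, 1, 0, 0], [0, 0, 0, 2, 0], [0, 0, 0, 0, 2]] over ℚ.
The characteristic polynomial factors as (x - 2)^4(x - 1). The minimal polynomial is ∏(x - λ)^{k_λ} where k_λ is the size of the largest Jordan block at λ.

For λ = 1: rank(A - I) = 4, and the largest Jordan block has size 1 (the smallest k with rank((A - I)^k) = rank((A - I)^(k+1))).
For λ = 2: rank(A - 2I) = 2, and the largest Jordan block has size 2 (the smallest k with rank((A - 2I)^k) = rank((A - 2I)^(k+1))).

So m_A(x) = (x - 2)^2(x - 1).

m_A(x) = (x - 2)^2(x - 1)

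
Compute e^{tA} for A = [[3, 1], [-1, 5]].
e^{tA} = [[(1 - t)*e^{4*t}, t*e^{4*t}], [-t*e^{4*t}, (t + 1)*e^{4*t}]]

A has Jordan form J = [[4, 1], [0, 4]] with A = PJP^{-1}, so e^{tA} = P e^{tJ} P^{-1}.

For a Jordan block J_k(λ), e^{tJ_k(λ)} = e^{λt} · (I + tN + t^2 N^2/2! + ... + t^{k-1} N^{k-1}/(k-1)!) where N is the nilpotent superdiagonal part.

Assembling the blocks and conjugating back gives the entries of e^{tA} as shown above.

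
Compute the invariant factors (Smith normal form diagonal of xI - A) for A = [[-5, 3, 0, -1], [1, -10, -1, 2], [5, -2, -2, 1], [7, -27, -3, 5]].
The Jordan structure of A has elementary divisors (x + 3)^2, (x + 3)^2. Arranging the block sizes at each eigenvalue in decreasing order and taking row products gives the invariant factors.

Invariant factors (smallest first, each dividing the next): (x + 3)^2, (x + 3)^2.

Check: the last factor (x + 3)^2 is the minimal polynomial, and the product (x + 3)^4 is the characteristic polynomial.

(x + 3)^2, (x + 3)^2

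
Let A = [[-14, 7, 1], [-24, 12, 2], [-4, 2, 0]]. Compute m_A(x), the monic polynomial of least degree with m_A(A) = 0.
The characteristic polynomial factors as x^2(x + 2). The minimal polynomial is ∏(x - λ)^{k_λ} where k_λ is the size of the largest Jordan block at λ.

For λ = -2: rank(A + 2I) = 2, and the largest Jordan block has size 1 (the smallest k with rank((A + 2I)^k) = rank((A + 2I)^(k+1))).
For λ = 0: rank(A) = 2, and the largest Jordan block has size 2 (the smallest k with rank(A^k) = rank(A^(k+1))).

So m_A(x) = x^2(x + 2).

m_A(x) = x^2(x + 2)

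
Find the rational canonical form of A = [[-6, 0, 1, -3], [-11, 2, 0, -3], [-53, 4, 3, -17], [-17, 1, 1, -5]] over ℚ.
R = [[0, 0, 0, -9], [1, 0, 0, 18], [0, 1, 0, -3], [0, 0, 1, -6]]

The invariant factors of A (the non-unit diagonal entries of the Smith normal form of xI - A over ℚ[x]) are (x^2 + 3x - 3)^2, each dividing the next. The characteristic polynomial is their product, (x^2 + 3x - 3)^2.

The rational canonical form is the block-diagonal matrix of companion matrices C(f_i):
R = [[0, 0, 0, -9], [1, 0, 0, 18], [0, 1, 0, -3], [0, 0, 1, -6]].

Note the characteristic polynomial does not split into linear factors over ℚ, so A has no Jordan form over ℚ; the rational canonical form exists over any field.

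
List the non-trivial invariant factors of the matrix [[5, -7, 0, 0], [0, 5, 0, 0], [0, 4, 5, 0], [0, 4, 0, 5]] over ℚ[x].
The Jordan structure of A has elementary divisors (x - 5)^2, (x - 5), (x - 5). Arranging the block sizes at each eigenvalue in decreasing order and taking row products gives the invariant factors.

Invariant factors (smallest first, each dividing the next): x - 5, x - 5, (x - 5)^2.

Check: the last factor (x - 5)^2 is the minimal polynomial, and the product (x - 5)^4 is the characteristic polynomial.

x - 5, x - 5, (x - 5)^2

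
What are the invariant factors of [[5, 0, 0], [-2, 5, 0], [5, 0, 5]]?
The Jordan structure of A has elementary divisors (x - 5)^2, (x - 5). Arranging the block sizes at each eigenvalue in decreasing order and taking row products gives the invariant factors.

Invariant factors (smallest first, each dividing the next): x - 5, (x - 5)^2.

Check: the last factor (x - 5)^2 is the minimal polynomial, and the product (x - 5)^3 is the characteristic polynomial.

x - 5, (x - 5)^2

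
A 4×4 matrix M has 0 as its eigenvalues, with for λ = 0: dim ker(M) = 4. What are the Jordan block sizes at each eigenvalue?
λ = 0: successive nullity increments [4] count blocks of size ≥ k; block sizes are [1, 1, 1, 1].

Jordan blocks: (0, 1), (0, 1), (0, 1), (0, 1)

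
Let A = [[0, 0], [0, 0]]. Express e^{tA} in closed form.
e^{tA} = [[1, 0], [0, 1]]

A has Jordan form J = [[0, 0], [0, 0]] with A = PJP^{-1}, so e^{tA} = P e^{tJ} P^{-1}.

For a Jordan block J_k(λ), e^{tJ_k(λ)} = e^{λt} · (I + tN + t^2 N^2/2! + ... + t^{k-1} N^{k-1}/(k-1)!) where N is the nilpotent superdiagonal part.

Assembling the blocks and conjugating back gives the entries of e^{tA} as shown above.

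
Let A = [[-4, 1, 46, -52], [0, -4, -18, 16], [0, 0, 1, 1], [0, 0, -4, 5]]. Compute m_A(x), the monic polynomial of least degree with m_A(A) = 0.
The characteristic polynomial factors as (x - 3)^2(x + 4)^2. The minimal polynomial is ∏(x - λ)^{k_λ} where k_λ is the size of the largest Jordan block at λ.

For λ = -4: rank(A + 4I) = 3, and the largest Jordan block has size 2 (the smallest k with rank((A + 4I)^k) = rank((A + 4I)^(k+1))).
For λ = 3: rank(A - 3I) = 3, and the largest Jordan block has size 2 (the smallest k with rank((A - 3I)^k) = rank((A - 3I)^(k+1))).

So m_A(x) = (x - 3)^2(x + 4)^2.

m_A(x) = (x - 3)^2(x + 4)^2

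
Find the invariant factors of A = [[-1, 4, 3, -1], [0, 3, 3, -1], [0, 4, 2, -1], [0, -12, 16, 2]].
The Jordan structure of A has elementary divisors (x + 1), (x + 1), (x - 4)^2. Arranging the block sizes at each eigenvalue in decreasing order and taking row products gives the invariant factors.

Invariant factors (smallest first, each dividing the next): x + 1, (x - 4)^2(x + 1).

Check: the last factor (x - 4)^2(x + 1) is the minimal polynomial, and the product (x - 4)^2(x + 1)^2 is the characteristic polynomial.

x + 1, (x - 4)^2(x + 1)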